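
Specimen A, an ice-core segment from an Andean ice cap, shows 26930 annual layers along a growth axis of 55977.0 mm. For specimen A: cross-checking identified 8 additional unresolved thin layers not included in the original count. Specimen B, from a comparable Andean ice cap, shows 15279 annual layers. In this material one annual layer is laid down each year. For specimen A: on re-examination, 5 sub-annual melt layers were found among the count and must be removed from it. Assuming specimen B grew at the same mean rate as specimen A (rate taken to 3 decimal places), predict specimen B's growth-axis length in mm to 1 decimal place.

31749.8 mm

Specimen A: adjusted count: 26930 − 5 + 8 = 26933 annual layers.
A: Extension rate ≈ 55977.0 / 26933 = 2.078 mm per year.
Length of B = 2.078 × 15279 = 31749.8 mm.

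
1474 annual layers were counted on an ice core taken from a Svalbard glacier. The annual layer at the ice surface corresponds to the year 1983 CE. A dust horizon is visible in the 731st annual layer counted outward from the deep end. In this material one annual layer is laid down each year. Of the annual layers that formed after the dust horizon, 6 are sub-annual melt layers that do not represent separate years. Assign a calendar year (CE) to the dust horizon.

1246 CE

Between annual layer 731 and the ice surface there are 1474 − 731 = 743 annual layers.
Removing the 6 false annual layers leaves 743 − 6 = 737 true annual layers beyond the dust horizon.
1983 − 737 = 1246 CE.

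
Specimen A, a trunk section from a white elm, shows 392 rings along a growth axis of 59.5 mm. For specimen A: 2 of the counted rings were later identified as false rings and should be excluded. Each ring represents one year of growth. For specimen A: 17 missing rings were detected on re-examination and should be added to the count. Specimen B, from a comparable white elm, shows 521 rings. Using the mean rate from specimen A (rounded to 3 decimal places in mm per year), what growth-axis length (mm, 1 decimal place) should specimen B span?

Specimen A: adjusted count: 392 − 2 + 17 = 407 rings.
A: 59.5 mm over 407 years gives 59.5 / 407 ≈ 0.146 mm per year.
B's length ≈ 0.146 × 521 = 76.1 mm.

76.1 mm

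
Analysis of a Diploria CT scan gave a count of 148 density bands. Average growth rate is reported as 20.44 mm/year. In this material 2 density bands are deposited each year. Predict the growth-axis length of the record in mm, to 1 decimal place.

1512.6 mm

Dividing by 2 density bands per year: 148 / 2 = 74 years.
Length ≈ 20.44 × 74 = 1512.6 mm.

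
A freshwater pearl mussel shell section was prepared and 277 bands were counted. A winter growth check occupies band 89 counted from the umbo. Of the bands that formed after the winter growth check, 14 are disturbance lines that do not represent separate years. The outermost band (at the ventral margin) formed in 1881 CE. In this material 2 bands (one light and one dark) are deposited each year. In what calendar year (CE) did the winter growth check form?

1794 CE

277 − 89 = 188 bands lie beyond the winter growth check toward the ventral margin.
Excluding 14 false bands: 188 − 14 = 174.
With 2 bands per year, 174 / 2 = 87 years.
Counting back 87 years from 1881 CE places the winter growth check in 1881 − 87 = 1794 CE.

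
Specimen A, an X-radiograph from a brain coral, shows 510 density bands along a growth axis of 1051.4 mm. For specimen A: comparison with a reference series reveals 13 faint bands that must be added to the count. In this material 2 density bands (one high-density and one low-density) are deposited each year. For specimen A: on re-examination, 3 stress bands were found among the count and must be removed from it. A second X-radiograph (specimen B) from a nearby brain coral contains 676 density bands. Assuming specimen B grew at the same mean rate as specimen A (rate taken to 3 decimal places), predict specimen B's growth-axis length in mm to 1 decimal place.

1366.9 mm

Specimen A: correcting the raw count gives 510 − 3 + 13 = 520 true density bands.
Specimen A: dividing by 2 density bands per year: 520 / 2 = 260 years.
A: Extension rate ≈ 1051.4 / 260 = 4.044 mm per year.
Specimen B: 676 density bands at 2 per year is 676 / 2 = 338 years. For B, 4.044 mm/year × 338 years = 1366.9 mm.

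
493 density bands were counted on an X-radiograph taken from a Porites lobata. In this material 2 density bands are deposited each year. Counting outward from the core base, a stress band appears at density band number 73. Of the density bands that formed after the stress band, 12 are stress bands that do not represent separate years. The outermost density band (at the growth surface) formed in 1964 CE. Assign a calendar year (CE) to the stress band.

1760 CE

493 − 73 = 420 density bands lie beyond the stress band toward the growth surface.
420 − 12 false = 408 true density bands after the stress band.
Dividing by 2 density bands per year: 408 / 2 = 204 years.
Counting back 204 years from 1964 CE places the stress band in 1964 − 204 = 1760 CE.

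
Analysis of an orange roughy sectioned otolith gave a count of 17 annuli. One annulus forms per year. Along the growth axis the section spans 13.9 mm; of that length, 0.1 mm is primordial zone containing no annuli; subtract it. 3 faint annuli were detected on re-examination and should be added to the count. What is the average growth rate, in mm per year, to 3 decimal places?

True annulus count = 17 + 3 = 20.
Net length = 13.9 − 0.1 = 13.8 mm.
Extension rate ≈ 13.8 / 20 = 0.690 mm per year.

0.690 mm per year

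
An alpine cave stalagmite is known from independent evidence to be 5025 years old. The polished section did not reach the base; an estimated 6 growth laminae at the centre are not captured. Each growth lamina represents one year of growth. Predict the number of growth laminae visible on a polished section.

5019 growth laminae

Expected growth laminae over 5025 years: 5025.
Subtracting the 6 growth laminae not captured gives 5025 − 6 = 5019 growth laminae in the record.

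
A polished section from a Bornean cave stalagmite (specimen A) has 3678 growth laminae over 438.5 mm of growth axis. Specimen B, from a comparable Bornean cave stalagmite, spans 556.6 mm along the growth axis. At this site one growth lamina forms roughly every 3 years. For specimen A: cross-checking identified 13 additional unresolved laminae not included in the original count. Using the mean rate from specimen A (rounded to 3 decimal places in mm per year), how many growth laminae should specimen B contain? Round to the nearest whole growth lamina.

4638 growth laminae

Specimen A: true growth lamina count = 3678 + 13 = 3691.
Specimen A: 3691 growth laminae at 3 years each span 3691 × 3 = 11073 years.
A: 438.5 mm over 11073 years gives 438.5 / 11073 ≈ 0.040 mm/yr.
B spans 556.6 / 0.040 = 13915.00 years; at 3 years per growth lamina that is 13915.00 / 3 ≈ 4638 growth laminae.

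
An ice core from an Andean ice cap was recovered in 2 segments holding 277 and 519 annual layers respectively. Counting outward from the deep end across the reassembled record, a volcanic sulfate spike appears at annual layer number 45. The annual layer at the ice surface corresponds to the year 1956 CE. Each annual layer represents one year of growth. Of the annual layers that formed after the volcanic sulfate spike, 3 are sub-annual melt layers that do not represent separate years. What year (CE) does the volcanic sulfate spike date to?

Total annual layers = 277 + 519 = 796.
The volcanic sulfate spike sits at annual layer 45 from the deep end, so 796 − 45 = 751 annual layers formed after it.
751 − 3 false = 748 true annual layers after the volcanic sulfate spike.
The annual layer at the ice surface is 1956 CE, so the volcanic sulfate spike dates to 1956 − 748 = 1208 CE.

1208 CE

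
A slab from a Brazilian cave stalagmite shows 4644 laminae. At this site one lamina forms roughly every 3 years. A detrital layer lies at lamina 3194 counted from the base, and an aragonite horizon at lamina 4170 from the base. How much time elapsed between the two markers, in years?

2928 years

Separation: 4170 − 3194 = 976 laminae.
976 laminae at 3 years each span 976 × 3 = 2928 years.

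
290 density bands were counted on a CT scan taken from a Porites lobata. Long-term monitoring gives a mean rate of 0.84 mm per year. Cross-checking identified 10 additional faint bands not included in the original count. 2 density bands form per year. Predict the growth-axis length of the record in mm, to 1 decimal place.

Correcting the raw count gives 290 + 10 = 300 true density bands.
With 2 density bands per year, 300 / 2 = 150 years.
150 years at 0.84 mm/year gives 0.84 × 150 = 126.0 mm.

126.0 mm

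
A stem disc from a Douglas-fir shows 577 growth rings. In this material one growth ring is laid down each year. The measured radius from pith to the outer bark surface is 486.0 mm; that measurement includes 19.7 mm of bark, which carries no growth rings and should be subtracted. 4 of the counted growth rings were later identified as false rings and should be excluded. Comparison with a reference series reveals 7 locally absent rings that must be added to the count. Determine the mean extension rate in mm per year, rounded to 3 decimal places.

0.804 mm per year

True growth ring count = 577 − 4 + 7 = 580.
Removing the 19.7 mm offcut leaves 486.0 − 19.7 = 466.3 mm.
466.3 mm over 580 years gives 466.3 / 580 ≈ 0.804 mm per year.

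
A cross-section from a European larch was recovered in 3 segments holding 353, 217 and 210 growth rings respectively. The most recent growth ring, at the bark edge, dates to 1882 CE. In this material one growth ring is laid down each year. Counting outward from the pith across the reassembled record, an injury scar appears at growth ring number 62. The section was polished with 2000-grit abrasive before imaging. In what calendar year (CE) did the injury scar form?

Total growth rings = 353 + 217 + 210 = 780.
Between growth ring 62 and the bark edge there are 780 − 62 = 718 growth rings.
1882 − 718 = 1164 CE.

1164 CE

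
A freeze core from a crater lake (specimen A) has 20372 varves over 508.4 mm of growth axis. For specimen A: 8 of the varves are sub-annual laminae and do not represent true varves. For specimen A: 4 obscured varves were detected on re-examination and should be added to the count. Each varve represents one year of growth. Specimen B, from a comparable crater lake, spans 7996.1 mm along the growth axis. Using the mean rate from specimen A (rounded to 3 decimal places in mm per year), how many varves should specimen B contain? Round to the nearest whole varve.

Specimen A: true varve count = 20372 − 8 + 4 = 20368.
A: 508.4 mm over 20368 years gives 508.4 / 20368 ≈ 0.025 mm/yr.
For B, 7996.1 / 0.025 = 319844.00 years ≈ 319844 varves.

319844 varves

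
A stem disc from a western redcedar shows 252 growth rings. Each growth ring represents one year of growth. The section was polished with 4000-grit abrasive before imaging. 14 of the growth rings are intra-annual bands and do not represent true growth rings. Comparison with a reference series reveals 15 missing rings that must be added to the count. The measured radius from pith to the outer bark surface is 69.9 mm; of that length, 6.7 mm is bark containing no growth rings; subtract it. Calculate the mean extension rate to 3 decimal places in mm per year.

0.250 mm per year

Adjusted count: 252 − 14 + 15 = 253 growth rings.
Removing the 6.7 mm offcut leaves 69.9 − 6.7 = 63.2 mm.
Extension rate ≈ 63.2 / 253 = 0.250 mm per year.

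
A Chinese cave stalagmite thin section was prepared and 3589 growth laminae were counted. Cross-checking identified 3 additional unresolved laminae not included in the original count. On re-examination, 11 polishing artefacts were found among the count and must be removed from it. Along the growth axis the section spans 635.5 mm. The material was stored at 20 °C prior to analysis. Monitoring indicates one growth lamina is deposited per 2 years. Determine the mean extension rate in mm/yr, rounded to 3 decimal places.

True growth lamina count = 3589 − 11 + 3 = 3581.
At 2 years per growth lamina, 3581 × 2 = 7162 years.
Mean rate = 635.5 mm / 7162 years ≈ 0.089 mm/yr.

0.089 mm/yr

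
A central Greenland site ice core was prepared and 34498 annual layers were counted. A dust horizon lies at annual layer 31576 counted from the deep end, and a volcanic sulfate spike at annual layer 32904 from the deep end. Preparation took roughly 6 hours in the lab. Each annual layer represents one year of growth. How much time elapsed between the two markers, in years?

1328 yr

Separation: 32904 − 31576 = 1328 annual layers.
One annual layer per year makes the interval 1328 years.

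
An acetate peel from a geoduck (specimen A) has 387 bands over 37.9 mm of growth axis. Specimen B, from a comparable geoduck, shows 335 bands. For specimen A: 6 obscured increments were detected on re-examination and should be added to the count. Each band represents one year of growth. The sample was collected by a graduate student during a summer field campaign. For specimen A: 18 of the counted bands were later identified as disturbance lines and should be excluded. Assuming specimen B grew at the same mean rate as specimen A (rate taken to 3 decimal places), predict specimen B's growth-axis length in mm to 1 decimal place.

33.8 mm

Specimen A: after corrections the count is 387 − 18 + 6 = 375 bands.
A: Mean rate = 37.9 mm / 375 years ≈ 0.101 mm per year.
Length of B = 0.101 × 335 = 33.8 mm.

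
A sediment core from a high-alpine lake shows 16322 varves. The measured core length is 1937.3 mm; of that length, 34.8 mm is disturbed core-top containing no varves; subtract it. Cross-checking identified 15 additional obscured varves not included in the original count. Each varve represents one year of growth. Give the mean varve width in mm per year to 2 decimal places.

After corrections the count is 16322 + 15 = 16337 varves.
Net length = 1937.3 − 34.8 = 1902.5 mm.
Mean rate = 1902.5 mm / 16337 years ≈ 0.12 mm per year.

0.12 mm per year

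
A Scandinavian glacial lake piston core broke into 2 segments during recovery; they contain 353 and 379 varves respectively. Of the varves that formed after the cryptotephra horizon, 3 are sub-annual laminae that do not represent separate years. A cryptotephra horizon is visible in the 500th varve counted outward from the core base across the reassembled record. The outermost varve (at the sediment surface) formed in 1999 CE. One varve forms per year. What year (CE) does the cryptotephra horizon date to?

1770 CE

Total varves = 353 + 379 = 732.
Between varve 500 and the sediment surface there are 732 − 500 = 232 varves.
Removing the 3 false varves leaves 232 − 3 = 229 true varves beyond the cryptotephra horizon.
Counting back 229 years from 1999 CE places the cryptotephra horizon in 1999 − 229 = 1770 CE.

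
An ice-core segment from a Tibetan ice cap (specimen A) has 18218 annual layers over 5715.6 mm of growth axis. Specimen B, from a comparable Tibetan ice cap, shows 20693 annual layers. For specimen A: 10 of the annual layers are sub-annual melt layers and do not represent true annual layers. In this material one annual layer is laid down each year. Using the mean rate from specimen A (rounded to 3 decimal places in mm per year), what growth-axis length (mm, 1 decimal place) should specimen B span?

6497.6 mm

Specimen A: after corrections the count is 18218 − 10 = 18208 annual layers.
A: 5715.6 mm over 18208 years gives 5715.6 / 18208 ≈ 0.314 mm/year.
Length of B = 0.314 × 20693 = 6497.6 mm.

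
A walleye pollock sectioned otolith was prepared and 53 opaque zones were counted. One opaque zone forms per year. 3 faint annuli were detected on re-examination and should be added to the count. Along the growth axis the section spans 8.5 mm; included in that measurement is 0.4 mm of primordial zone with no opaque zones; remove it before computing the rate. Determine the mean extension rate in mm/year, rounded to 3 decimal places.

True opaque zone count = 53 + 3 = 56.
The growth record spans 8.5 − 0.4 = 8.1 mm.
8.1 mm over 56 years gives 8.1 / 56 ≈ 0.145 mm/year.

0.145 mm/year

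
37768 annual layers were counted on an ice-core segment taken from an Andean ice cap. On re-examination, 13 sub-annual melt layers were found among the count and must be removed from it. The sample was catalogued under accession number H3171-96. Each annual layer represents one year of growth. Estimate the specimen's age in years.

37755 yr

Adjusted count: 37768 − 13 = 37755 annual layers.
One annual layer per year makes the duration 37755 years.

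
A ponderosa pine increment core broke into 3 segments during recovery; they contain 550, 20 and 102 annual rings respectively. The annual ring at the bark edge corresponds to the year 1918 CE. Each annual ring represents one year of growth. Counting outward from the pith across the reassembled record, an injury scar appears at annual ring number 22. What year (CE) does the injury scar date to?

1268 CE

Total annual rings = 550 + 20 + 102 = 672.
Between annual ring 22 and the bark edge there are 672 − 22 = 650 annual rings.
1918 − 650 = 1268 CE.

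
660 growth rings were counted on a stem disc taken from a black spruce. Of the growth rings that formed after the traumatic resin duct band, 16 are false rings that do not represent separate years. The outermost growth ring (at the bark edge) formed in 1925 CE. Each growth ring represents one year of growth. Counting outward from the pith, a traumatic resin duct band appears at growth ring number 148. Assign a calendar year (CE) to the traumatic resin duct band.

1429 CE

The traumatic resin duct band sits at growth ring 148 from the pith, so 660 − 148 = 512 growth rings formed after it.
Excluding 16 false growth rings: 512 − 16 = 496.
Counting back 496 years from 1925 CE places the traumatic resin duct band in 1925 − 496 = 1429 CE.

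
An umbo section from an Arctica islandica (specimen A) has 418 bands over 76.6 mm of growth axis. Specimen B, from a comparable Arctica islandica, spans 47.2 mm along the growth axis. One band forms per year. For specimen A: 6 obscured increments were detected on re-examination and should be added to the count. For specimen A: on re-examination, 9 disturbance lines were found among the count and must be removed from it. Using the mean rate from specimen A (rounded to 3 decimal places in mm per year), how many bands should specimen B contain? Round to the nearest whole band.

255 bands

Specimen A: correcting the raw count gives 418 − 9 + 6 = 415 true bands.
A: 76.6 mm over 415 years gives 76.6 / 415 ≈ 0.185 mm/yr.
For B, 47.2 / 0.185 = 255.14 years ≈ 255 bands.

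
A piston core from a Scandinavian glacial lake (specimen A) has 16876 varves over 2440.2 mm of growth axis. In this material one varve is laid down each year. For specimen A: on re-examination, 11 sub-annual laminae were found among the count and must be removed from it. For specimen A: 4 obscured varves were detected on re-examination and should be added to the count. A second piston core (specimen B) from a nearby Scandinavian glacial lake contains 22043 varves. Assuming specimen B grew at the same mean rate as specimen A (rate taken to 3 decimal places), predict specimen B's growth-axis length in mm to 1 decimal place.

3196.2 mm

Specimen A: correcting the raw count gives 16876 − 11 + 4 = 16869 true varves.
A: 2440.2 mm over 16869 years gives 2440.2 / 16869 ≈ 0.145 mm/year.
For B, 0.145 mm/year × 22043 years = 3196.2 mm.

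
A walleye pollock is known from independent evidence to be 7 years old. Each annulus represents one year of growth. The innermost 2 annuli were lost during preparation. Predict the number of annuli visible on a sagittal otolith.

One annulus per year gives 7 annuli over 7 years.
Less the 2 uncaptured annuli: 7 − 2 = 5.

5 annuli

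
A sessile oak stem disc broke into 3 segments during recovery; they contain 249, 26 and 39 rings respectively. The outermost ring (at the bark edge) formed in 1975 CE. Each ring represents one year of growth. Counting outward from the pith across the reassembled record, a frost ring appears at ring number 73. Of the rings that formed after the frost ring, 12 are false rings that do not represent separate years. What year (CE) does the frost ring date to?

1746 CE

Total rings = 249 + 26 + 39 = 314.
The frost ring sits at ring 73 from the pith, so 314 − 73 = 241 rings formed after it.
Excluding 12 false rings: 241 − 12 = 229.
The ring at the bark edge is 1975 CE, so the frost ring dates to 1975 − 229 = 1746 CE.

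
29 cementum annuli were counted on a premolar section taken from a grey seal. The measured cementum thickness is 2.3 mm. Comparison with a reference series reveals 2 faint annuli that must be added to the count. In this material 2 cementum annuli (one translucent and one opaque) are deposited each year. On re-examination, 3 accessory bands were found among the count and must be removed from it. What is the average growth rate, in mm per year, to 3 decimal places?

0.164 mm per year

After corrections the count is 29 − 3 + 2 = 28 cementum annuli.
Dividing by 2 cementum annuli per year: 28 / 2 = 14 years.
Mean rate = 2.3 mm / 14 years ≈ 0.164 mm per year.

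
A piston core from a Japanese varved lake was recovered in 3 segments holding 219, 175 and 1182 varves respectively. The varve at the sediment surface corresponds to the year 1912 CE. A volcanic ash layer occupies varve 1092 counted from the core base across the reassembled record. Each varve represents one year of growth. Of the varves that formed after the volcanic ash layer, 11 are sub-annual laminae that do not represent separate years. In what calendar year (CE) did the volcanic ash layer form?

Total varves = 219 + 175 + 1182 = 1576.
Between varve 1092 and the sediment surface there are 1576 − 1092 = 484 varves.
484 − 11 false = 473 true varves after the volcanic ash layer.
The varve at the sediment surface is 1912 CE, so the volcanic ash layer dates to 1912 − 473 = 1439 CE.

1439 CE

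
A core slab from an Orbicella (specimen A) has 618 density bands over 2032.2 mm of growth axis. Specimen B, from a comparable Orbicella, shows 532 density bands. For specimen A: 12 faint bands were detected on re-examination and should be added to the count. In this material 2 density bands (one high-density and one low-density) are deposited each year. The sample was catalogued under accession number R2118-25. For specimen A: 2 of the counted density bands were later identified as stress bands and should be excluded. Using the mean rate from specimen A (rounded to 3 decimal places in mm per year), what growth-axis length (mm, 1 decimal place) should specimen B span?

Specimen A: true density band count = 618 − 2 + 12 = 628.
Specimen A: 628 density bands at 2 per year is 628 / 2 = 314 years.
A: Extension rate ≈ 2032.2 / 314 = 6.472 mm/year.
Specimen B: with 2 density bands per year, 532 / 2 = 266 years. Length of B = 6.472 × 266 = 1721.6 mm.

1721.6 mm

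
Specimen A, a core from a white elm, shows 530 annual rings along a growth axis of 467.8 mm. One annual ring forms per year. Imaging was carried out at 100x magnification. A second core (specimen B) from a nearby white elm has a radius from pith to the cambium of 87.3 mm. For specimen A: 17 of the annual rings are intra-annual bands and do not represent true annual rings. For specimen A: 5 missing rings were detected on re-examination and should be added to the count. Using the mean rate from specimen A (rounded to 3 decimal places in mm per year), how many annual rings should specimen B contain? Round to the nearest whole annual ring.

Specimen A: true annual ring count = 530 − 17 + 5 = 518.
A: Extension rate ≈ 467.8 / 518 = 0.903 mm/year.
B spans 87.3 / 0.903 = 96.68 years ≈ 97 annual rings.

97 annual rings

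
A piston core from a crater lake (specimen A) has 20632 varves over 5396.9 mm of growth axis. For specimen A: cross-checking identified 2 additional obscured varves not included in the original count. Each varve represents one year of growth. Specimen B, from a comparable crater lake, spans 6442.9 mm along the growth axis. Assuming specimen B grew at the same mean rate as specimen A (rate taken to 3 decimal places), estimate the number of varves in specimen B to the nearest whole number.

24591 varves

Specimen A: true varve count = 20632 + 2 = 20634.
A: Mean rate = 5396.9 mm / 20634 years ≈ 0.262 mm per year.
B spans 6442.9 / 0.262 = 24591.22 years ≈ 24591 varves.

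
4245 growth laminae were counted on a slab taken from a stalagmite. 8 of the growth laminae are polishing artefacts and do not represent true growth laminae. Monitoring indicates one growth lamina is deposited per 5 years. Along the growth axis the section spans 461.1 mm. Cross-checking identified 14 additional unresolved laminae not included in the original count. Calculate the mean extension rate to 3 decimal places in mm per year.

Correcting the raw count gives 4245 − 8 + 14 = 4251 true growth laminae.
Multiplying by 5 years per growth lamina: 4251 × 5 = 21255 years.
Extension rate ≈ 461.1 / 21255 = 0.022 mm per year.

0.022 mm per year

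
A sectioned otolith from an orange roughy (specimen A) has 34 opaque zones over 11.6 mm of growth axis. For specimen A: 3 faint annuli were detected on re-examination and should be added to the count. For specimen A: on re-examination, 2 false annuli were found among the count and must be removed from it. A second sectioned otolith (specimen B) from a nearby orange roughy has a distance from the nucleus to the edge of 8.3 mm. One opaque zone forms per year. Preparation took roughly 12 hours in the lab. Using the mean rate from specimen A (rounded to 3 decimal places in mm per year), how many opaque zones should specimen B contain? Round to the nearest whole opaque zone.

Specimen A: correcting the raw count gives 34 − 2 + 3 = 35 true opaque zones.
A: 11.6 mm over 35 years gives 11.6 / 35 ≈ 0.331 mm/yr.
For B, 8.3 / 0.331 = 25.08 years ≈ 25 opaque zones.

25 opaque zones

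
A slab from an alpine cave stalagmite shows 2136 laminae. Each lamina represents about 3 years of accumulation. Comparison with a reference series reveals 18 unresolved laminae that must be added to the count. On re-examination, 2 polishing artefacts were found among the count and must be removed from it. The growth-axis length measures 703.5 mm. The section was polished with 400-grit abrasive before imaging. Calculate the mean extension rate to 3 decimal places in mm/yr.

Correcting the raw count gives 2136 − 2 + 18 = 2152 true laminae.
Multiplying by 3 years per lamina: 2152 × 3 = 6456 years.
Extension rate ≈ 703.5 / 6456 = 0.109 mm/yr.

0.109 mm/yr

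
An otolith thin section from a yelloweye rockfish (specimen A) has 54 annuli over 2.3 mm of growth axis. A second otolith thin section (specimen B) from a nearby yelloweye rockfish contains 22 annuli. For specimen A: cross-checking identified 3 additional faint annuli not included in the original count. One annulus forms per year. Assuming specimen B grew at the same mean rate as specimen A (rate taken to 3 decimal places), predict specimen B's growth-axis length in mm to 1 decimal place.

0.9 mm

Specimen A: after corrections the count is 54 + 3 = 57 annuli.
A: Extension rate ≈ 2.3 / 57 = 0.040 mm per year.
Length of B = 0.040 × 22 = 0.9 mm.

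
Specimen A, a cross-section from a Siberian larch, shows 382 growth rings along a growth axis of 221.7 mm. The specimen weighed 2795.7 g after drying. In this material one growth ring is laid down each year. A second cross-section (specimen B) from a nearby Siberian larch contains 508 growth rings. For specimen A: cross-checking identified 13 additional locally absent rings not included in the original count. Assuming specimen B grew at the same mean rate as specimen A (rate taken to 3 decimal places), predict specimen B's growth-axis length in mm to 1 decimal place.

285.0 mm

Specimen A: after corrections the count is 382 + 13 = 395 growth rings.
A: Extension rate ≈ 221.7 / 395 = 0.561 mm/yr.
B's length ≈ 0.561 × 508 = 285.0 mm.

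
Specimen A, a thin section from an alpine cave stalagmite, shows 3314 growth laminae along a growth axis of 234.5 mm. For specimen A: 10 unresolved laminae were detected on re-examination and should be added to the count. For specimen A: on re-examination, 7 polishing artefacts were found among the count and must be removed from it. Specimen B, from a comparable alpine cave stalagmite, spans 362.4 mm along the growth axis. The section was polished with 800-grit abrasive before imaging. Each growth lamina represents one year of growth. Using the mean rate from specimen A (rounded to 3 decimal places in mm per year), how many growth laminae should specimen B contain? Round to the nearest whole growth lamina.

Specimen A: correcting the raw count gives 3314 − 7 + 10 = 3317 true growth laminae.
A: Extension rate ≈ 234.5 / 3317 = 0.071 mm/year.
Specimen B: 362.4 mm / 0.071 mm per year = 5104.23 years ≈ 5104 growth laminae.

5104 growth laminae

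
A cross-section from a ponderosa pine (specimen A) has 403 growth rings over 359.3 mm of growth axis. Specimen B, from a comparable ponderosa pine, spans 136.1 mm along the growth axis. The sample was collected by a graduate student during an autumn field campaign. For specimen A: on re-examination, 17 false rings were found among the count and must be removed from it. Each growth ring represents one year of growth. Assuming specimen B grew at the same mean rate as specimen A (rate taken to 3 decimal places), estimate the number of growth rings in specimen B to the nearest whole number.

146 growth rings

Specimen A: correcting the raw count gives 403 − 17 = 386 true growth rings.
A: Mean rate = 359.3 mm / 386 years ≈ 0.931 mm/year.
For B, 136.1 / 0.931 = 146.19 years ≈ 146 growth rings.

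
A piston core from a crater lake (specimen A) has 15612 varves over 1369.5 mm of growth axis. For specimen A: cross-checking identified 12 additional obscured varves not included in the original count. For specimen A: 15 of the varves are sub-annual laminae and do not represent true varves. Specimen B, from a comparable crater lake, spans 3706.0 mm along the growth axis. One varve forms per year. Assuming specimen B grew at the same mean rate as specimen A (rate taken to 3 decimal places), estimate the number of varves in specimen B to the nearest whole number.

42114 varves

Specimen A: after corrections the count is 15612 − 15 + 12 = 15609 varves.
A: Mean rate = 1369.5 mm / 15609 years ≈ 0.088 mm per year.
For B, 3706.0 / 0.088 = 42113.64 years ≈ 42114 varves.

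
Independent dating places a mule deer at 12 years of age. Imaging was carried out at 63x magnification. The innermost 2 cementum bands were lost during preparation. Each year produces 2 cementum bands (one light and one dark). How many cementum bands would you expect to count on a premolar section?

22 cementum bands

12 years at 2 cementum bands per year gives 12 × 2 = 24 cementum bands.
Less the 2 uncaptured cementum bands: 24 − 2 = 22.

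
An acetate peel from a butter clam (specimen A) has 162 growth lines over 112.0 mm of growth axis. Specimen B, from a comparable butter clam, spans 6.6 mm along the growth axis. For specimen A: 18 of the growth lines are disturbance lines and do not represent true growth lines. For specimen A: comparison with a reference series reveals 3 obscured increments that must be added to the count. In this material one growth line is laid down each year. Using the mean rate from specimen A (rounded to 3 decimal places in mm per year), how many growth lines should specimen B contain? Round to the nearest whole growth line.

9 growth lines

Specimen A: after corrections the count is 162 − 18 + 3 = 147 growth lines.
A: Mean rate = 112.0 mm / 147 years ≈ 0.762 mm per year.
Specimen B: 6.6 mm / 0.762 mm per year = 8.66 years ≈ 9 growth lines.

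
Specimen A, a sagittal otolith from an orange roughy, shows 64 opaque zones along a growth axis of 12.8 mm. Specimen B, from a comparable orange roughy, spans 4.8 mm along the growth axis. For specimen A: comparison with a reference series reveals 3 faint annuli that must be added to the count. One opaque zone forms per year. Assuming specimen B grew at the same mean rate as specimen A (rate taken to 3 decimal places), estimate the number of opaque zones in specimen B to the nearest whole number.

Specimen A: true opaque zone count = 64 + 3 = 67.
A: Extension rate ≈ 12.8 / 67 = 0.191 mm per year.
Specimen B: 4.8 mm / 0.191 mm per year = 25.13 years ≈ 25 opaque zones.

25 opaque zones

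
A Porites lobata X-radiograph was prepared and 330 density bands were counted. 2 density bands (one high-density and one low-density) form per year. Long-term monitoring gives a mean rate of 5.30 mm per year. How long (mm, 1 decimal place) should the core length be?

874.5 mm

330 density bands at 2 per year is 330 / 2 = 165 years.
165 years at 5.30 mm/year gives 5.30 × 165 = 874.5 mm.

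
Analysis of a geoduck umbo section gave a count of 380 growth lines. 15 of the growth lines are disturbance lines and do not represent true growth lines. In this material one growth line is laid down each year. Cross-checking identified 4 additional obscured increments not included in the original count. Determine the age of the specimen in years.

Correcting the raw count gives 380 − 15 + 4 = 369 true growth lines.
With a one-to-one growth line periodicity this is 369 years.

369 years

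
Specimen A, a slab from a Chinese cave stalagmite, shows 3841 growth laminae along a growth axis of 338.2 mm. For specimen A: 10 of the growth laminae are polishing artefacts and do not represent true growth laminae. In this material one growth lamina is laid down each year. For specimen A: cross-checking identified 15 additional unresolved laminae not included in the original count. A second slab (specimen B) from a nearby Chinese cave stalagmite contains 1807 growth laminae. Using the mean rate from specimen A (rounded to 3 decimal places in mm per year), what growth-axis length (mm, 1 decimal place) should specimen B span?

Specimen A: true growth lamina count = 3841 − 10 + 15 = 3846.
A: 338.2 mm over 3846 years gives 338.2 / 3846 ≈ 0.088 mm/yr.
Length of B = 0.088 × 1807 = 159.0 mm.

159.0 mm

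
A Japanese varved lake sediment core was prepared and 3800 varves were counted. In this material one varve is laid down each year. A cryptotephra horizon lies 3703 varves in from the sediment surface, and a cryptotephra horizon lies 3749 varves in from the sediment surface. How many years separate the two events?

Separation: 3749 − 3703 = 46 varves.
At one varve per year, 46 years elapsed between them.

46 years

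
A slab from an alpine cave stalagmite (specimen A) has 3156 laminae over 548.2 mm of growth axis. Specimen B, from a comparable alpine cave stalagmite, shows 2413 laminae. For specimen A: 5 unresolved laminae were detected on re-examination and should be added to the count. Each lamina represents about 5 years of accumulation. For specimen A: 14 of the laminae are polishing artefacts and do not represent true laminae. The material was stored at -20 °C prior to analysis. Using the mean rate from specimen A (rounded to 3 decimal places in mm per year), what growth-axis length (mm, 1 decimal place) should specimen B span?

Specimen A: adjusted count: 3156 − 14 + 5 = 3147 laminae.
Specimen A: at 5 years per lamina, 3147 × 5 = 15735 years.
A: 548.2 mm over 15735 years gives 548.2 / 15735 ≈ 0.035 mm/yr.
Specimen B: at 5 years per lamina, 2413 × 5 = 12065 years. For B, 0.035 mm/year × 12065 years = 422.3 mm.

422.3 mm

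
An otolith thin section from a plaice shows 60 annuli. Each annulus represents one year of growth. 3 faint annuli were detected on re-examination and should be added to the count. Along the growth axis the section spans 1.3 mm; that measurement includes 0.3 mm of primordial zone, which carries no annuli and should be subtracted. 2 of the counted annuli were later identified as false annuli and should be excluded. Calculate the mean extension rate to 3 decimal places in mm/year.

0.016 mm/year

True annulus count = 60 − 2 + 3 = 61.
Removing the 0.3 mm offcut leaves 1.3 − 0.3 = 1.0 mm.
1.0 mm over 61 years gives 1.0 / 61 ≈ 0.016 mm/year.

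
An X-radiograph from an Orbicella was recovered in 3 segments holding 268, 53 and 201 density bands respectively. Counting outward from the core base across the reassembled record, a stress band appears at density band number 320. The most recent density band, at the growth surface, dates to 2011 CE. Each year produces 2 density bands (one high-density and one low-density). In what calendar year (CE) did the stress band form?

Total density bands = 268 + 53 + 201 = 522.
522 − 320 = 202 density bands lie beyond the stress band toward the growth surface.
202 density bands at 2 per year is 202 / 2 = 101 years.
2011 − 101 = 1910 CE.

1910 CE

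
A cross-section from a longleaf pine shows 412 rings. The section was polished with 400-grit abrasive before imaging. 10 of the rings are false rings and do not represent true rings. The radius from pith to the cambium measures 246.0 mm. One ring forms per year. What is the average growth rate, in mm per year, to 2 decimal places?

0.61 mm per year

Adjusted count: 412 − 10 = 402 rings.
Extension rate ≈ 246.0 / 402 = 0.61 mm per year.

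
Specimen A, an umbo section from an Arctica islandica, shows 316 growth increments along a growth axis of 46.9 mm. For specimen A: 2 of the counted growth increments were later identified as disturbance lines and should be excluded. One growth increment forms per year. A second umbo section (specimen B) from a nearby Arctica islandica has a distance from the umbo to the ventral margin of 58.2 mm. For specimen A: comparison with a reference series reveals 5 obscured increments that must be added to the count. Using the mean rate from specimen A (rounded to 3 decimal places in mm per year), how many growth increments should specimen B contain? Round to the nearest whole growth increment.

Specimen A: adjusted count: 316 − 2 + 5 = 319 growth increments.
A: Mean rate = 46.9 mm / 319 years ≈ 0.147 mm/year.
Specimen B: 58.2 mm / 0.147 mm per year = 395.92 years ≈ 396 growth increments.

396 growth increments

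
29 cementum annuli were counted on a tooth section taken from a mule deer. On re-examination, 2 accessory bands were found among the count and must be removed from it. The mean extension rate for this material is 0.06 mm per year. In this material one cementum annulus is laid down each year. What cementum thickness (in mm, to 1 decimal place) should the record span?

1.6 mm

After corrections the count is 29 − 2 = 27 cementum annuli.
Length ≈ 0.06 × 27 = 1.6 mm.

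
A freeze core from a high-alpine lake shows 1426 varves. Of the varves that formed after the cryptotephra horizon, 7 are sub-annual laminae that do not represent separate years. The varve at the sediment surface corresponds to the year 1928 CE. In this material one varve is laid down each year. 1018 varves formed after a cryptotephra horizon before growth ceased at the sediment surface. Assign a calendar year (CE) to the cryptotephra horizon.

1018 varves formed after the cryptotephra horizon.
Excluding 7 false varves: 1018 − 7 = 1011.
1928 − 1011 = 917 CE.

917 CE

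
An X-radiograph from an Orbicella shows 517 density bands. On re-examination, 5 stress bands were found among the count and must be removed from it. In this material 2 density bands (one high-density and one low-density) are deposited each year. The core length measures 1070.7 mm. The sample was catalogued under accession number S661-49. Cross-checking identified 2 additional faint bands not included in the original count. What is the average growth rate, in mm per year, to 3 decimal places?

After corrections the count is 517 − 5 + 2 = 514 density bands.
With 2 density bands per year, 514 / 2 = 257 years.
Mean rate = 1070.7 mm / 257 years ≈ 4.166 mm per year.

4.166 mm per year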